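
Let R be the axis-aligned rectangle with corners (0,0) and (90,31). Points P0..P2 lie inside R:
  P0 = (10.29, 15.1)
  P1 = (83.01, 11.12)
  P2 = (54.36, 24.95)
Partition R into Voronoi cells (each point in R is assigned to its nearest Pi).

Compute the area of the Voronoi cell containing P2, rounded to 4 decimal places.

1. box [0,90]×[0,31]: [(0, 0) (90, 0) (90, 31) (0, 31)]
2. ⊥bis P2·P0 via (32.325,20.025): [(36.8007, 0) (90, 0) (90, 31) (29.872, 31)]  |A|=1756.5724
3. ⊥bis P2·P1 via (68.685,18.035): [(36.8007, 0) (59.9791, 0) (74.9435, 31) (29.872, 31)]  |A|=1057.8727
4. canonical 4-gon: [(36.8007, 0) (59.9791, 0) (74.9435, 31) (29.872, 31)]
5. shoelace: 1057.8727

Area of P2's cell: 1057.8727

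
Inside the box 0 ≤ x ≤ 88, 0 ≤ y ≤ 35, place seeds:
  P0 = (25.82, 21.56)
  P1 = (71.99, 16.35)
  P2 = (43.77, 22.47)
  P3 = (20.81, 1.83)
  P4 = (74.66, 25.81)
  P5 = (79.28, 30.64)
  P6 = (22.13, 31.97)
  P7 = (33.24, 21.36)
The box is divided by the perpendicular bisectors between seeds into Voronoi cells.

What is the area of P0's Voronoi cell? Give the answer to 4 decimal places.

1. box [0,88]×[0,35]: [(0, 0) (88, 0) (88, 35) (0, 35)]
2. ⊥bis P0·P1 via (48.905,18.955): [(0, 0) (46.766, 0) (50.7156, 35) (0, 35)]  |A|=1705.9284
3. ⊥bis P0·P2 via (34.795,22.015): [(0, 0) (35.9111, 0) (34.1367, 35) (0, 35)]  |A|=1225.8363
4. ⊥bis P0·P3 via (23.315,11.695): [(0, 17.6153) (35.4747, 8.6073) (34.1367, 35) (0, 35)]  |A|=758.838
5. ⊥bis P0·P4 via (50.24,23.685): [(0, 17.6153) (35.4747, 8.6073) (34.1367, 35) (0, 35)]  |A|=758.838
6. ⊥bis P0·P5 via (52.55,26.1): [(0, 17.6153) (35.4747, 8.6073) (34.1367, 35) (0, 35)]  |A|=758.838
7. ⊥bis P0·P6 via (23.975,26.765): [(0, 18.2667) (0, 17.6153) (35.4747, 8.6073) (34.3674, 30.4488)]  |A|=393.615
8. ⊥bis P0·P7 via (29.53,21.46): [(29.728, 28.8042) (0, 18.2667) (0, 17.6153) (29.2263, 10.1939)]  |A|=283.4979
9. canonical 4-gon: [(29.728, 28.8042) (0, 18.2667) (0, 17.6153) (29.2263, 10.1939)]
10. shoelace: 283.4979

Area of P0's cell: 283.4979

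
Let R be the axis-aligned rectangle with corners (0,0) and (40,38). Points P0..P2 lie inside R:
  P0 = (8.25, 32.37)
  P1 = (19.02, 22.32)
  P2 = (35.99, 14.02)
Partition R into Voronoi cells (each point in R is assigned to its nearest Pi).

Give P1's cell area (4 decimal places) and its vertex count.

1. box [0,40]×[0,38]: [(0, 0) (40, 0) (40, 38) (0, 38)]
2. ⊥bis P1·P0 via (13.635,27.345): [(0, 12.7332) (0, 0) (40, 0) (40, 38) (23.5777, 38)]  |A|=1222.1332
3. ⊥bis P1·P2 via (27.505,18.17): [(0, 12.7332) (0, 0) (18.6181, 0) (37.2038, 38) (23.5777, 38)]  |A|=762.7494
4. canonical 5-gon: [(0, 12.7332) (0, 0) (18.6181, 0) (37.2038, 38) (23.5777, 38)]
5. shoelace: 762.7494

Area of P1's cell: 762.7494 (5 vertices)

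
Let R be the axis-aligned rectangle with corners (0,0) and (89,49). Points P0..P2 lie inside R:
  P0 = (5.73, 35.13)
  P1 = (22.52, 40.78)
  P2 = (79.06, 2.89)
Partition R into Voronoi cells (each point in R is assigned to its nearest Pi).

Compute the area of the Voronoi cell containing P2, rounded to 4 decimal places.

Area of P2's cell: 1784.7791

1. box [0,89]×[0,49]: [(0, 0) (89, 0) (89, 49) (0, 49)]
2. ⊥bis P2·P0 via (42.395,19.01): [(34.0371, 0) (89, 0) (89, 49) (55.5803, 49)]  |A|=2165.373
3. ⊥bis P2·P1 via (50.79,21.835): [(36.1574, 0) (89, 0) (89, 49) (68.9945, 49)]  |A|=1784.7791
4. canonical 4-gon: [(36.1574, 0) (89, 0) (89, 49) (68.9945, 49)]
5. shoelace: 1784.7791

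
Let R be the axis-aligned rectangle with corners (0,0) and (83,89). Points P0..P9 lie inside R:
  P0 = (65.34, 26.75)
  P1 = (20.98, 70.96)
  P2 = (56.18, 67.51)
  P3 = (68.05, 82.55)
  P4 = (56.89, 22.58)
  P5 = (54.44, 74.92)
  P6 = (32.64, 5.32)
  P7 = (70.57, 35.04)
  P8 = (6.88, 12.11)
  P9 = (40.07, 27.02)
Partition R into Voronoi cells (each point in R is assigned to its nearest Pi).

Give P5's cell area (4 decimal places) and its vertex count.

1. box [0,83]×[0,89]: [(0, 0) (83, 0) (83, 89) (0, 89)]
2. ⊥bis P5·P0 via (59.89,50.835): [(0, 37.283) (83, 56.0644) (83, 89) (0, 89)]  |A|=3513.0849
3. ⊥bis P5·P1 via (37.71,72.94): [(40.8364, 46.5235) (83, 56.0644) (83, 89) (35.8093, 89)]  |A|=1696.5899
4. ⊥bis P5·P2 via (55.31,71.215): [(38.3845, 67.2406) (83, 77.7171) (83, 89) (35.8093, 89)]  |A|=765.1166
5. ⊥bis P5·P3 via (61.245,78.735): [(38.3845, 67.2406) (64.28, 73.3213) (55.4903, 89) (35.8093, 89)]  |A|=443.8505
6. ⊥bis P5·P4 via (55.665,48.75): [(38.3845, 67.2406) (64.28, 73.3213) (55.4903, 89) (35.8093, 89)]  |A|=443.8505
7. ⊥bis P5·P6 via (43.54,40.12): [(38.3845, 67.2406) (64.28, 73.3213) (55.4903, 89) (35.8093, 89)]  |A|=443.8505
8. ⊥bis P5·P7 via (62.505,54.98): [(38.3845, 67.2406) (64.28, 73.3213) (55.4903, 89) (35.8093, 89)]  |A|=443.8505
9. ⊥bis P5·P8 via (30.66,43.515): [(38.3845, 67.2406) (64.28, 73.3213) (55.4903, 89) (35.8093, 89)]  |A|=443.8505
10. ⊥bis P5·P9 via (47.255,50.97): [(38.3845, 67.2406) (64.28, 73.3213) (55.4903, 89) (35.8093, 89)]  |A|=443.8505
11. canonical 4-gon: [(38.3845, 67.2406) (64.28, 73.3213) (55.4903, 89) (35.8093, 89)]
12. shoelace: 443.8505

Area of P5's cell: 443.8505 (4 vertices)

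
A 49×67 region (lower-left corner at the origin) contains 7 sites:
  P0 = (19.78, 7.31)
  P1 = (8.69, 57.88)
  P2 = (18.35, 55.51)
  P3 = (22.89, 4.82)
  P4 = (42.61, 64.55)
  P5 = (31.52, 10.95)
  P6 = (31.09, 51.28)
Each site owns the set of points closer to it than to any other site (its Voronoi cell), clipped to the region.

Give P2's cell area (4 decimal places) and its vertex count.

Area of P2's cell: 415.2165 (5 vertices)

1. box [0,49]×[0,67]: [(0, 0) (49, 0) (49, 67) (0, 67)]
2. ⊥bis P2·P0 via (19.065,31.41): [(0, 30.8444) (49, 32.2981) (49, 67) (0, 67)]  |A|=1736.009
3. ⊥bis P2·P1 via (13.52,56.695): [(7.2304, 31.0589) (49, 32.2981) (49, 67) (16.0482, 67)]  |A|=1316.9034
4. ⊥bis P2·P3 via (20.62,30.165): [(7.2304, 31.0589) (42.1763, 32.0957) (49, 32.7068) (49, 67) (16.0482, 67)]  |A|=1315.5089
5. ⊥bis P2·P4 via (30.48,60.03): [(7.2304, 31.0589) (40.9032, 32.0579) (27.8828, 67) (16.0482, 67)]  |A|=807.4767
6. ⊥bis P2·P5 via (24.935,33.23): [(7.2304, 31.0589) (18.745, 31.4005) (38.9256, 37.365) (27.8828, 67) (16.0482, 67)]  |A|=748.0284
7. ⊥bis P2·P6 via (24.72,53.395): [(7.2304, 31.0589) (17.4041, 31.3607) (28.599, 65.0779) (27.8828, 67) (16.0482, 67)]  |A|=415.2165
8. canonical 5-gon: [(7.2304, 31.0589) (17.4041, 31.3607) (28.599, 65.0779) (27.8828, 67) (16.0482, 67)]
9. shoelace: 415.2165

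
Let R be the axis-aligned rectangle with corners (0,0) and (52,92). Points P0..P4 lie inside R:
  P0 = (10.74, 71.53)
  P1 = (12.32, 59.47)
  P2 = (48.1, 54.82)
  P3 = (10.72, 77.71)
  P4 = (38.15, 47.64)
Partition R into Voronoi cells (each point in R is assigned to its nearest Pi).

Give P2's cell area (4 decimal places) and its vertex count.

Area of P2's cell: 641.2675 (6 vertices)

1. box [0,52]×[0,92]: [(0, 0) (52, 0) (52, 92) (0, 92)]
2. ⊥bis P2·P0 via (29.42,63.175): [(1.1637, 0) (52, 0) (52, 92) (42.3126, 92)]  |A|=2784.091
3. ⊥bis P2·P1 via (30.21,57.145): [(31.6382, 68.1344) (22.7834, 0) (52, 0) (52, 92) (42.3126, 92)]  |A|=2047.5698
4. ⊥bis P2·P3 via (29.41,66.265): [(34.5735, 74.6972) (31.6382, 68.1344) (22.7834, 0) (52, 0) (52, 92) (45.1691, 92)]  |A|=2022.8568
5. ⊥bis P2·P4 via (43.125,51.23): [(34.5735, 74.6972) (31.6382, 68.1344) (31.5296, 67.2988) (52, 38.9311) (52, 92) (45.1691, 92)]  |A|=641.2675
6. canonical 6-gon: [(34.5735, 74.6972) (31.6382, 68.1344) (31.5296, 67.2988) (52, 38.9311) (52, 92) (45.1691, 92)]
7. shoelace: 641.2675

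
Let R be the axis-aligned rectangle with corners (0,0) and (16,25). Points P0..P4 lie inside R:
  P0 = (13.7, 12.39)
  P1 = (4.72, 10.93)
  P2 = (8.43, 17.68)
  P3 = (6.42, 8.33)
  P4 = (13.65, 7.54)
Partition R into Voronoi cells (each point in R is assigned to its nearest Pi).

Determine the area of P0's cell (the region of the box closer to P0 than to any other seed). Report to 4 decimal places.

Area of P0's cell: 43.9408

1. box [0,16]×[0,25]: [(0, 0) (16, 0) (16, 25) (0, 25)]
2. ⊥bis P0·P1 via (9.21,11.66): [(11.1057, 0) (16, 0) (16, 25) (7.0411, 25)]  |A|=173.1643
3. ⊥bis P0·P2 via (11.065,15.035): [(8.9963, 12.9742) (11.1057, 0) (16, 0) (16, 19.9513)]  |A|=101.6158
4. ⊥bis P0·P3 via (10.06,10.36): [(8.9963, 12.9742) (9.1586, 11.9764) (15.8377, 0) (16, 0) (16, 19.9513)]  |A|=73.2799
5. ⊥bis P0·P4 via (13.675,9.965): [(8.9963, 12.9742) (9.1586, 11.9764) (10.2607, 10.0002) (16, 9.941) (16, 19.9513)]  |A|=43.9408
6. canonical 5-gon: [(8.9963, 12.9742) (9.1586, 11.9764) (10.2607, 10.0002) (16, 9.941) (16, 19.9513)]
7. shoelace: 43.9408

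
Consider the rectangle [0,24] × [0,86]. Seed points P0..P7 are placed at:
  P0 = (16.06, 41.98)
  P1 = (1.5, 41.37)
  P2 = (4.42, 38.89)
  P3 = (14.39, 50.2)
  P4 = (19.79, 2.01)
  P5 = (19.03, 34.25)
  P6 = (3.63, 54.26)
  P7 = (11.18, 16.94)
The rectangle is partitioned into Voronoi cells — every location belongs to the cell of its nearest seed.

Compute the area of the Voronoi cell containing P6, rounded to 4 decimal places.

1. box [0,24]×[0,86]: [(0, 0) (24, 0) (24, 86) (0, 86)]
2. ⊥bis P6·P0 via (9.845,48.12): [(0, 38.1547) (24, 62.4479) (24, 86) (0, 86)]  |A|=856.7682
3. ⊥bis P6·P1 via (2.565,47.815): [(0, 48.2389) (8.5643, 46.8237) (24, 62.4479) (24, 86) (0, 86)]  |A|=813.5866
4. ⊥bis P6·P2 via (4.025,46.575): [(0, 48.2389) (8.5643, 46.8237) (24, 62.4479) (24, 86) (0, 86)]  |A|=813.5866
5. ⊥bis P6·P3 via (9.01,52.23): [(0, 48.2389) (7.0636, 47.0716) (21.7522, 86) (0, 86)]  |A|=556.7544
6. ⊥bis P6·P4 via (11.71,28.135): [(0, 48.2389) (7.0636, 47.0716) (21.7522, 86) (0, 86)]  |A|=556.7544
7. ⊥bis P6·P5 via (11.33,44.255): [(0, 48.2389) (7.0636, 47.0716) (21.7522, 86) (0, 86)]  |A|=556.7544
8. ⊥bis P6·P7 via (7.405,35.6): [(0, 48.2389) (7.0636, 47.0716) (21.7522, 86) (0, 86)]  |A|=556.7544
9. canonical 4-gon: [(0, 48.2389) (7.0636, 47.0716) (21.7522, 86) (0, 86)]
10. shoelace: 556.7544

Area of P6's cell: 556.7544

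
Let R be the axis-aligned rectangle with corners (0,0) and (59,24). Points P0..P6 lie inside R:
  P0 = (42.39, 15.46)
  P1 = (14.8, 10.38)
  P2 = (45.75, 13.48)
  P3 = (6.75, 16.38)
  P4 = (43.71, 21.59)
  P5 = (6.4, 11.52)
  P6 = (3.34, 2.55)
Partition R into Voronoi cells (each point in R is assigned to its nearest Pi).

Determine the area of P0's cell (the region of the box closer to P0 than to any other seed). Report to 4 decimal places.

Area of P0's cell: 243.1304

1. box [0,59]×[0,24]: [(0, 0) (59, 0) (59, 24) (0, 24)]
2. ⊥bis P0·P1 via (28.595,12.92): [(30.9739, 0) (59, 0) (59, 24) (26.5549, 24)]  |A|=725.6545
3. ⊥bis P0·P2 via (44.07,14.47): [(30.9739, 0) (35.543, 0) (49.6859, 24) (26.5549, 24)]  |A|=332.4017
4. ⊥bis P0·P3 via (24.57,15.92): [(30.9739, 0) (35.543, 0) (49.6859, 24) (26.5549, 24)]  |A|=332.4017
5. ⊥bis P0·P4 via (43.05,18.525): [(26.9236, 21.9976) (30.9739, 0) (35.543, 0) (46.0756, 17.8735)]  |A|=243.1304
6. ⊥bis P0·P5 via (24.395,13.49): [(26.9236, 21.9976) (30.9739, 0) (35.543, 0) (46.0756, 17.8735)]  |A|=243.1304
7. ⊥bis P0·P6 via (22.865,9.005): [(26.9236, 21.9976) (30.9739, 0) (35.543, 0) (46.0756, 17.8735)]  |A|=243.1304
8. canonical 4-gon: [(26.9236, 21.9976) (30.9739, 0) (35.543, 0) (46.0756, 17.8735)]
9. shoelace: 243.1304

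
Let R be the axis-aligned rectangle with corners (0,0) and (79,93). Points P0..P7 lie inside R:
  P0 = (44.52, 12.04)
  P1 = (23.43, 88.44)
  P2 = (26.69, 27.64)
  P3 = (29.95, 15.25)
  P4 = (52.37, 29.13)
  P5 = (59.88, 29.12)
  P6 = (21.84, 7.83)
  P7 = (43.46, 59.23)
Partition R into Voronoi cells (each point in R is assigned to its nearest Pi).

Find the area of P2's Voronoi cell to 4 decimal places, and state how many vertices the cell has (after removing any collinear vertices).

Area of P2's cell: 1158.3118 (7 vertices)

1. box [0,79]×[0,93]: [(0, 0) (79, 0) (79, 93) (0, 93)]
2. ⊥bis P2·P0 via (35.605,19.84): [(0, 0) (18.2464, 0) (79, 69.4383) (79, 93) (0, 93)]  |A|=5237.6876
3. ⊥bis P2·P1 via (25.06,58.04): [(0, 56.6963) (0, 0) (18.2464, 0) (71.1915, 60.5135)]  |A|=2570.2234
4. ⊥bis P2·P3 via (28.32,21.445): [(0, 56.6963) (0, 13.9936) (39.6078, 24.415) (71.1915, 60.5135)]  |A|=2070.3533
5. ⊥bis P2·P4 via (39.53,28.385): [(37.7698, 58.7215) (0, 56.6963) (0, 13.9936) (39.6078, 24.415) (39.7509, 24.5785)]  |A|=1498.0213
6. ⊥bis P2·P5 via (43.285,28.38): [(37.7698, 58.7215) (0, 56.6963) (0, 13.9936) (39.6078, 24.415) (39.7509, 24.5785)]  |A|=1498.0213
7. ⊥bis P2·P6 via (24.265,17.735): [(37.7698, 58.7215) (0, 56.6963) (0, 23.6757) (19.0615, 19.0089) (39.6078, 24.415) (39.7509, 24.5785)]  |A|=1405.7433
8. ⊥bis P2·P7 via (35.075,43.435): [(38.7706, 41.4731) (9.1683, 57.1879) (0, 56.6963) (0, 23.6757) (19.0615, 19.0089) (39.6078, 24.415) (39.7509, 24.5785)]  |A|=1158.3118
9. canonical 7-gon: [(38.7706, 41.4731) (9.1683, 57.1879) (0, 56.6963) (0, 23.6757) (19.0615, 19.0089) (39.6078, 24.415) (39.7509, 24.5785)]
10. shoelace: 1158.3118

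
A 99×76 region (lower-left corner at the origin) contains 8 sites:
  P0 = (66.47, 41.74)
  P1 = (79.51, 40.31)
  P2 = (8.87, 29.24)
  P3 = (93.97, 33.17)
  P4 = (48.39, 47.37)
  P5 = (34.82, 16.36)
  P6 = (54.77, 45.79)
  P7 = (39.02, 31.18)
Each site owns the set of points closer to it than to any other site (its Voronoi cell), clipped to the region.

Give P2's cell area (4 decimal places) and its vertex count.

1. box [0,99]×[0,76]: [(0, 0) (99, 0) (99, 76) (0, 76)]
2. ⊥bis P2·P0 via (37.67,35.49): [(0, 0) (45.3718, 0) (28.8788, 76) (0, 76)]  |A|=2821.5224
3. ⊥bis P2·P1 via (44.19,34.775): [(0, 0) (45.3718, 0) (28.8788, 76) (0, 76)]  |A|=2821.5224
4. ⊥bis P2·P3 via (51.42,31.205): [(0, 0) (45.3718, 0) (28.8788, 76) (0, 76)]  |A|=2821.5224
5. ⊥bis P2·P4 via (28.63,38.305): [(0, 0) (45.3718, 0) (44.626, 3.4367) (11.3372, 76) (0, 76)]  |A|=2185.0864
6. ⊥bis P2·P5 via (21.845,22.8): [(0, 0) (10.5285, 0) (29.0674, 37.3514) (11.3372, 76) (0, 76)]  |A|=1520.2736
7. ⊥bis P2·P6 via (31.82,37.515): [(0, 0) (10.5285, 0) (29.0674, 37.3514) (11.3372, 76) (0, 76)]  |A|=1520.2736
8. ⊥bis P2·P7 via (23.945,30.21): [(0, 0) (10.5285, 0) (24.1261, 27.3958) (22.5748, 51.5041) (11.3372, 76) (0, 76)]  |A|=1452.9877
9. canonical 6-gon: [(0, 0) (10.5285, 0) (24.1261, 27.3958) (22.5748, 51.5041) (11.3372, 76) (0, 76)]
10. shoelace: 1452.9877

Area of P2's cell: 1452.9877 (6 vertices)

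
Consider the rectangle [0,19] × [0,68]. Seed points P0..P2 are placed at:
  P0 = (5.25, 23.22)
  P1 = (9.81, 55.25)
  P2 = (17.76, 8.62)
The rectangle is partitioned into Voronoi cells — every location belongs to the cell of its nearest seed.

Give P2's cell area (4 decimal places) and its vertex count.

1. box [0,19]×[0,68]: [(0, 0) (19, 0) (19, 68) (0, 68)]
2. ⊥bis P2·P0 via (11.505,15.92): [(0, 6.0619) (0, 0) (19, 0) (19, 22.3421)]  |A|=269.8383
3. ⊥bis P2·P1 via (13.785,31.935): [(0, 6.0619) (0, 0) (19, 0) (19, 22.3421)]  |A|=269.8383
4. canonical 4-gon: [(0, 6.0619) (0, 0) (19, 0) (19, 22.3421)]
5. shoelace: 269.8383

Area of P2's cell: 269.8383 (4 vertices)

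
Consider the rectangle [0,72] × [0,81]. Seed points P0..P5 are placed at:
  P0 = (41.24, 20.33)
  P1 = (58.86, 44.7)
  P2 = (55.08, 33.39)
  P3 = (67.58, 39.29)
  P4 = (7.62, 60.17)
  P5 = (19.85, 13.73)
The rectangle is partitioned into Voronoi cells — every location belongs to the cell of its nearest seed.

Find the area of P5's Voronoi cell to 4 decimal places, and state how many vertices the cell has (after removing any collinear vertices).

1. box [0,72]×[0,81]: [(0, 0) (72, 0) (72, 81) (0, 81)]
2. ⊥bis P5·P0 via (30.545,17.03): [(0, 0) (35.7997, 0) (10.8067, 81) (0, 81)]  |A|=1887.5596
3. ⊥bis P5·P1 via (39.355,29.215): [(0, 78.7868) (0, 0) (35.7997, 0) (18.7941, 55.1137)]  |A|=1726.8889
4. ⊥bis P5·P2 via (37.465,23.56): [(0, 78.7868) (0, 0) (35.7997, 0) (18.7941, 55.1137)]  |A|=1726.8889
5. ⊥bis P5·P3 via (43.715,26.51): [(0, 78.7868) (0, 0) (35.7997, 0) (18.7941, 55.1137)]  |A|=1726.8889
6. ⊥bis P5·P4 via (13.735,36.95): [(0, 33.3329) (0, 0) (35.7997, 0) (23.5972, 39.5472)]  |A|=1101.1704
7. canonical 4-gon: [(0, 33.3329) (0, 0) (35.7997, 0) (23.5972, 39.5472)]
8. shoelace: 1101.1704

Area of P5's cell: 1101.1704 (4 vertices)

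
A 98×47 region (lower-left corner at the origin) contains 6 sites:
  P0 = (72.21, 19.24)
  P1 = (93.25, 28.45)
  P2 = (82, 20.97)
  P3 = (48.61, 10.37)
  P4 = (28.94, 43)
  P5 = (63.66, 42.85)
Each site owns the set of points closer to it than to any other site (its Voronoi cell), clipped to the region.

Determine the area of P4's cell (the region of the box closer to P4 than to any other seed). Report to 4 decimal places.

Area of P4's cell: 1376.4259

1. box [0,98]×[0,47]: [(0, 0) (98, 0) (98, 47) (0, 47)]
2. ⊥bis P4·P0 via (50.575,31.12): [(0, 0) (33.4867, 0) (59.2949, 47) (0, 47)]  |A|=2180.3667
3. ⊥bis P4·P1 via (61.095,35.725): [(0, 0) (33.4867, 0) (59.2949, 47) (0, 47)]  |A|=2180.3667
4. ⊥bis P4·P2 via (55.47,31.985): [(0, 0) (33.4867, 0) (59.2949, 47) (0, 47)]  |A|=2180.3667
5. ⊥bis P4·P3 via (38.775,26.685): [(0, 3.3107) (52.7734, 35.1235) (59.2949, 47) (0, 47)]  |A|=1504.9245
6. ⊥bis P4·P5 via (46.3,42.925): [(0, 3.3107) (46.2493, 31.1907) (46.3176, 47) (0, 47)]  |A|=1376.4259
7. canonical 4-gon: [(0, 3.3107) (46.2493, 31.1907) (46.3176, 47) (0, 47)]
8. shoelace: 1376.4259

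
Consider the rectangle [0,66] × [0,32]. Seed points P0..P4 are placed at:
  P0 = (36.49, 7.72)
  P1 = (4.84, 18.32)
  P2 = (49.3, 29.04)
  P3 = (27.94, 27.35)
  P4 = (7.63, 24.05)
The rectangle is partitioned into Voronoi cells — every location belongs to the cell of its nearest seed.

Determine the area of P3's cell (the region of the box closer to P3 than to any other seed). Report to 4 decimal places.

1. box [0,66]×[0,32]: [(0, 0) (66, 0) (66, 32) (0, 32)]
2. ⊥bis P3·P0 via (32.215,17.535): [(0, 3.5035) (65.4253, 32) (0, 32)]  |A|=932.1957
3. ⊥bis P3·P1 via (16.39,22.835): [(20.4628, 12.4162) (65.4253, 32) (12.8073, 32)]  |A|=515.229
4. ⊥bis P3·P2 via (38.62,28.195): [(20.4628, 12.4162) (39.2219, 20.5869) (38.3189, 32) (12.8073, 32)]  |A|=360.5458
5. ⊥bis P3·P4 via (17.785,25.7): [(19.5739, 14.6901) (20.4628, 12.4162) (39.2219, 20.5869) (38.3189, 32) (16.7614, 32)]  |A|=326.3238
6. canonical 5-gon: [(19.5739, 14.6901) (20.4628, 12.4162) (39.2219, 20.5869) (38.3189, 32) (16.7614, 32)]
7. shoelace: 326.3238

Area of P3's cell: 326.3238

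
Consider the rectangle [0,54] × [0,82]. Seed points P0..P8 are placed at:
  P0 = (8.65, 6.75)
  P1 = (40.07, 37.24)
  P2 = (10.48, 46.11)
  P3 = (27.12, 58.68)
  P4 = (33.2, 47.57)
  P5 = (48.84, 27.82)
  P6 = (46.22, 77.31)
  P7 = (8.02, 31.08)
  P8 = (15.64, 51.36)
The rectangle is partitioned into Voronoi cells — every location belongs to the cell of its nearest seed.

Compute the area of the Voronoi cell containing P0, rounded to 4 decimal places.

Area of P0's cell: 624.6698

1. box [0,54]×[0,82]: [(0, 0) (54, 0) (54, 82) (0, 82)]
2. ⊥bis P0·P1 via (24.36,21.995): [(0, 47.098) (0, 0) (45.704, 0)]  |A|=1076.2833
3. ⊥bis P0·P2 via (9.565,26.43): [(20.552, 25.9192) (0, 26.8747) (0, 0) (45.704, 0)]  |A|=868.4688
4. ⊥bis P0·P3 via (17.885,32.715): [(20.552, 25.9192) (0, 26.8747) (0, 0) (45.704, 0)]  |A|=868.4688
5. ⊥bis P0·P4 via (20.925,27.16): [(20.552, 25.9192) (0, 26.8747) (0, 0) (45.704, 0)]  |A|=868.4688
6. ⊥bis P0·P5 via (28.745,17.285): [(28.5269, 17.701) (20.552, 25.9192) (0, 26.8747) (0, 0) (37.8068, 0)]  |A|=798.5752
7. ⊥bis P0·P6 via (27.435,42.03): [(28.5269, 17.701) (20.552, 25.9192) (0, 26.8747) (0, 0) (37.8068, 0)]  |A|=798.5752
8. ⊥bis P0·P7 via (8.335,18.915): [(28.5269, 17.701) (26.8828, 19.3953) (0, 18.6992) (0, 0) (37.8068, 0)]  |A|=624.6698
9. ⊥bis P0·P8 via (12.145,29.055): [(28.5269, 17.701) (26.8828, 19.3953) (0, 18.6992) (0, 0) (37.8068, 0)]  |A|=624.6698
10. canonical 5-gon: [(28.5269, 17.701) (26.8828, 19.3953) (0, 18.6992) (0, 0) (37.8068, 0)]
11. shoelace: 624.6698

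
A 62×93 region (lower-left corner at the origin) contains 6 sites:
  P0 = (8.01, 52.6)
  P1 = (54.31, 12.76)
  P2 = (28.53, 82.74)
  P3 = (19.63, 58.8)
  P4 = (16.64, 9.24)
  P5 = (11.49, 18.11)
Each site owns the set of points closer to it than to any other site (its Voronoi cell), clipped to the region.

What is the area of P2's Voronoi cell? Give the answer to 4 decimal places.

Area of P2's cell: 1537.5193

1. box [0,62]×[0,93]: [(0, 0) (62, 0) (62, 93) (0, 93)]
2. ⊥bis P2·P0 via (18.27,67.67): [(0, 80.1086) (62, 37.8976) (62, 93) (0, 93)]  |A|=2107.8062
3. ⊥bis P2·P1 via (41.42,47.75): [(0, 80.1086) (45.3839, 49.2103) (62, 55.3315) (62, 93) (0, 93)]  |A|=1962.9645
4. ⊥bis P2·P3 via (24.08,70.77): [(0, 80.1086) (1.2508, 79.257) (62, 56.6728) (62, 93) (0, 93)]  |A|=1537.5193
5. ⊥bis P2·P4 via (22.585,45.99): [(0, 80.1086) (1.2508, 79.257) (62, 56.6728) (62, 93) (0, 93)]  |A|=1537.5193
6. ⊥bis P2·P5 via (20.01,50.425): [(0, 80.1086) (1.2508, 79.257) (62, 56.6728) (62, 93) (0, 93)]  |A|=1537.5193
7. canonical 5-gon: [(0, 80.1086) (1.2508, 79.257) (62, 56.6728) (62, 93) (0, 93)]
8. shoelace: 1537.5193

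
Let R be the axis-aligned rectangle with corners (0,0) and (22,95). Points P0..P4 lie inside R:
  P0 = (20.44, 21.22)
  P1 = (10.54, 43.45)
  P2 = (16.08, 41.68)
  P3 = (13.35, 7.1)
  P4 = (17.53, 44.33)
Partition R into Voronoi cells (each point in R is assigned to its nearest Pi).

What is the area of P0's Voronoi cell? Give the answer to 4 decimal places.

1. box [0,22]×[0,95]: [(0, 0) (22, 0) (22, 95) (0, 95)]
2. ⊥bis P0·P1 via (15.49,32.335): [(0, 25.4366) (0, 0) (22, 0) (22, 35.2342)]  |A|=667.3789
3. ⊥bis P0·P2 via (18.26,31.45): [(9.1377, 29.5061) (0, 25.4366) (0, 0) (22, 0) (22, 32.247)]  |A|=648.1678
4. ⊥bis P0·P3 via (16.895,14.16): [(9.1377, 29.5061) (0, 25.4366) (0, 22.6434) (22, 11.5967) (22, 32.247)]  |A|=271.5273
5. ⊥bis P0·P4 via (18.985,32.775): [(9.1377, 29.5061) (0, 25.4366) (0, 22.6434) (22, 11.5967) (22, 32.247)]  |A|=271.5273
6. canonical 5-gon: [(9.1377, 29.5061) (0, 25.4366) (0, 22.6434) (22, 11.5967) (22, 32.247)]
7. shoelace: 271.5273

Area of P0's cell: 271.5273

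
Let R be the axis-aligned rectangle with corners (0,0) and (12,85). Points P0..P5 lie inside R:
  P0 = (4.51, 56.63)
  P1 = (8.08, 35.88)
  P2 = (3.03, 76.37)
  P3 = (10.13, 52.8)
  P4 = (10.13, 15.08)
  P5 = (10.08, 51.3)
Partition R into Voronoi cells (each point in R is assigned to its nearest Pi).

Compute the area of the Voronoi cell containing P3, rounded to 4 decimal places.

Area of P3's cell: 30.6765

1. box [0,12]×[0,85]: [(0, 0) (12, 0) (12, 85) (0, 85)]
2. ⊥bis P3·P0 via (7.32,54.715): [(0, 43.9739) (0, 0) (12, 0) (12, 61.5823)]  |A|=633.337
3. ⊥bis P3·P1 via (9.105,44.34): [(0.9249, 45.3311) (12, 43.9892) (12, 61.5823)]  |A|=97.4221
4. ⊥bis P3·P2 via (6.58,64.585): [(0.9249, 45.3311) (12, 43.9892) (12, 61.5823)]  |A|=97.4221
5. ⊥bis P3·P4 via (10.13,33.94): [(0.9249, 45.3311) (12, 43.9892) (12, 61.5823)]  |A|=97.4221
6. ⊥bis P3·P5 via (10.105,52.05): [(5.606, 52.2) (12, 51.9868) (12, 61.5823)]  |A|=30.6765
7. canonical 3-gon: [(5.606, 52.2) (12, 51.9868) (12, 61.5823)]
8. shoelace: 30.6765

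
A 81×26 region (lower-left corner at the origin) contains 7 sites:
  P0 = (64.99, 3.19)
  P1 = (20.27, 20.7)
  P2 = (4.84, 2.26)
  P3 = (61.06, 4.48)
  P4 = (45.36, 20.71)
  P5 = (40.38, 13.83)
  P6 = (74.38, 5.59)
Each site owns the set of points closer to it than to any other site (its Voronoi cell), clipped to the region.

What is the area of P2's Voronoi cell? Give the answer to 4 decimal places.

1. box [0,81]×[0,26]: [(0, 0) (81, 0) (81, 26) (0, 26)]
2. ⊥bis P2·P0 via (34.915,2.725): [(0, 0) (34.9571, 0) (34.5551, 26) (0, 26)]  |A|=903.6595
3. ⊥bis P2·P1 via (12.555,11.48): [(0, 21.9856) (0, 0) (26.2745, 0)]  |A|=288.8301
4. ⊥bis P2·P3 via (32.95,3.37): [(0, 21.9856) (0, 0) (26.2745, 0)]  |A|=288.8301
5. ⊥bis P2·P4 via (25.1,11.485): [(0, 21.9856) (0, 0) (26.2745, 0)]  |A|=288.8301
6. ⊥bis P2·P5 via (22.61,8.045): [(24.8376, 1.2023) (0, 21.9856) (0, 0) (25.229, 0)]  |A|=288.2017
7. ⊥bis P2·P6 via (39.61,3.925): [(24.8376, 1.2023) (0, 21.9856) (0, 0) (25.229, 0)]  |A|=288.2017
8. canonical 4-gon: [(24.8376, 1.2023) (0, 21.9856) (0, 0) (25.229, 0)]
9. shoelace: 288.2017

Area of P2's cell: 288.2017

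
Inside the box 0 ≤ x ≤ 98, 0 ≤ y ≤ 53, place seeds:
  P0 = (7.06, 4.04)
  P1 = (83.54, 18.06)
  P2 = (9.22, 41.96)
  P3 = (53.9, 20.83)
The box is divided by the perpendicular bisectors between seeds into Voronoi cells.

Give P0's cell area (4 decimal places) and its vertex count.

1. box [0,98]×[0,53]: [(0, 0) (98, 0) (98, 53) (0, 53)]
2. ⊥bis P0·P1 via (45.3,11.05): [(0, 0) (47.3256, 0) (37.6099, 53) (0, 53)]  |A|=2250.7918
3. ⊥bis P0·P2 via (8.14,23): [(0, 23.4637) (0, 0) (47.3256, 0) (43.4784, 20.9871)]  |A|=1006.6941
4. ⊥bis P0·P3 via (30.48,12.435): [(27.0796, 21.9212) (0, 23.4637) (0, 0) (34.9374, 0)]  |A|=700.6279
5. canonical 4-gon: [(27.0796, 21.9212) (0, 23.4637) (0, 0) (34.9374, 0)]
6. shoelace: 700.6279

Area of P0's cell: 700.6279 (4 vertices)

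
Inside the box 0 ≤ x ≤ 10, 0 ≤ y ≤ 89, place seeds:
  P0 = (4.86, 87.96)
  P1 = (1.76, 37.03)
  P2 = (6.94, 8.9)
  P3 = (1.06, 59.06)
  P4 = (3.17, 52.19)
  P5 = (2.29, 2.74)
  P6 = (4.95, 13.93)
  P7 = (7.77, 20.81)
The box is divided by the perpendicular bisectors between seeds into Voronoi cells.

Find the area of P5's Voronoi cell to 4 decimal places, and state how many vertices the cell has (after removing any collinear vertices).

1. box [0,10]×[0,89]: [(0, 0) (10, 0) (10, 89) (0, 89)]
2. ⊥bis P5·P0 via (3.575,45.35): [(0, 45.4578) (0, 0) (10, 0) (10, 45.1562)]  |A|=453.0703
3. ⊥bis P5·P1 via (2.025,19.885): [(0, 19.8537) (0, 0) (10, 0) (10, 20.0083)]  |A|=199.3098
4. ⊥bis P5·P2 via (4.615,5.82): [(0, 9.3037) (0, 0) (10, 0) (10, 1.755)]  |A|=55.2938
5. ⊥bis P5·P3 via (1.675,30.9): [(0, 9.3037) (0, 0) (10, 0) (10, 1.755)]  |A|=55.2938
6. ⊥bis P5·P4 via (2.73,27.465): [(0, 9.3037) (0, 0) (10, 0) (10, 1.755)]  |A|=55.2938
7. ⊥bis P5·P6 via (3.62,8.335): [(0.2092, 9.1458) (0, 9.1955) (0, 0) (10, 0) (10, 1.755)]  |A|=55.2824
8. ⊥bis P5·P7 via (5.03,11.775): [(0.2092, 9.1458) (0, 9.1955) (0, 0) (10, 0) (10, 1.755)]  |A|=55.2824
9. canonical 5-gon: [(0.2092, 9.1458) (0, 9.1955) (0, 0) (10, 0) (10, 1.755)]
10. shoelace: 55.2824

Area of P5's cell: 55.2824 (5 vertices)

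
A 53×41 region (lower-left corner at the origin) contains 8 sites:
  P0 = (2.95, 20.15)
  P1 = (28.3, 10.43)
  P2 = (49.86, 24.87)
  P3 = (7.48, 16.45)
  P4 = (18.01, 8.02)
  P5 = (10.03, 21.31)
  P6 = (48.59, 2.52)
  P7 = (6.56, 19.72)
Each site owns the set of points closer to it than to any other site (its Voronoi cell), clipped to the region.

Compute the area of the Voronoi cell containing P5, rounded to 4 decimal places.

1. box [0,53]×[0,41]: [(0, 0) (53, 0) (53, 41) (0, 41)]
2. ⊥bis P5·P0 via (6.49,20.73): [(9.8864, 0) (53, 0) (53, 41) (3.1689, 41)]  |A|=1905.365
3. ⊥bis P5·P1 via (19.165,15.87): [(9.8493, 0.2268) (34.1302, 41) (3.1689, 41)]  |A|=631.1955
4. ⊥bis P5·P2 via (29.945,23.09): [(9.8493, 0.2268) (29.0993, 32.5519) (28.3442, 41) (3.1689, 41)]  |A|=606.7552
5. ⊥bis P5·P3 via (8.755,18.88): [(6.6086, 20.0062) (18.0524, 14.0017) (29.0993, 32.5519) (28.3442, 41) (3.1689, 41)]  |A|=503.3084
6. ⊥bis P5·P4 via (14.02,14.665): [(6.6086, 20.0062) (15.3109, 15.4402) (20.9117, 18.8031) (29.0993, 32.5519) (28.3442, 41) (3.1689, 41)]  |A|=494.6705
7. ⊥bis P5·P6 via (29.31,11.915): [(6.6086, 20.0062) (15.3109, 15.4402) (20.9117, 18.8031) (29.0993, 32.5519) (28.3442, 41) (3.1689, 41)]  |A|=494.6705
8. ⊥bis P5·P7 via (8.295,20.515): [(5.5402, 26.527) (9.1357, 18.6802) (15.3109, 15.4402) (20.9117, 18.8031) (29.0993, 32.5519) (28.3442, 41) (3.1689, 41)]  |A|=487.1394
9. canonical 7-gon: [(5.5402, 26.527) (9.1357, 18.6802) (15.3109, 15.4402) (20.9117, 18.8031) (29.0993, 32.5519) (28.3442, 41) (3.1689, 41)]
10. shoelace: 487.1394

Area of P5's cell: 487.1394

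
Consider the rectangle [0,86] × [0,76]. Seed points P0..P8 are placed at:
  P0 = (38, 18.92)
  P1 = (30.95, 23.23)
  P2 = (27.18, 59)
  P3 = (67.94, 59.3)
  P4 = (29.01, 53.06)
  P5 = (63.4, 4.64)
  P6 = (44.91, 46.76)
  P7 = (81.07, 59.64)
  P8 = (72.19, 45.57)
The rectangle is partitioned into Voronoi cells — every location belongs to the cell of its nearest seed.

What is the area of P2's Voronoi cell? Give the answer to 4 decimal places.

Area of P2's cell: 987.4687

1. box [0,86]×[0,76]: [(0, 0) (86, 0) (86, 76) (0, 76)]
2. ⊥bis P2·P0 via (32.59,38.96): [(0, 30.162) (86, 53.3786) (86, 76) (0, 76)]  |A|=2943.7555
3. ⊥bis P2·P1 via (29.065,41.115): [(0, 38.0517) (47.9428, 43.1046) (86, 53.3786) (86, 76) (0, 76)]  |A|=2754.6291
4. ⊥bis P2·P3 via (47.56,59.15): [(0, 38.0517) (47.6783, 43.0768) (47.436, 76) (0, 76)]  |A|=1685.5289
5. ⊥bis P2·P4 via (28.095,56.03): [(0, 47.3745) (47.5389, 62.0203) (47.436, 76) (0, 76)]  |A|=1011.9835
6. ⊥bis P2·P5 via (45.29,31.82): [(0, 47.3745) (47.5389, 62.0203) (47.436, 76) (0, 76)]  |A|=1011.9835
7. ⊥bis P2·P6 via (36.045,52.88): [(0, 47.3745) (40.9547, 59.9918) (47.4842, 69.45) (47.436, 76) (0, 76)]  |A|=987.4687
8. ⊥bis P2·P7 via (54.125,59.32): [(0, 47.3745) (40.9547, 59.9918) (47.4842, 69.45) (47.436, 76) (0, 76)]  |A|=987.4687
9. ⊥bis P2·P8 via (49.685,52.285): [(0, 47.3745) (40.9547, 59.9918) (47.4842, 69.45) (47.436, 76) (0, 76)]  |A|=987.4687
10. canonical 5-gon: [(0, 47.3745) (40.9547, 59.9918) (47.4842, 69.45) (47.436, 76) (0, 76)]
11. shoelace: 987.4687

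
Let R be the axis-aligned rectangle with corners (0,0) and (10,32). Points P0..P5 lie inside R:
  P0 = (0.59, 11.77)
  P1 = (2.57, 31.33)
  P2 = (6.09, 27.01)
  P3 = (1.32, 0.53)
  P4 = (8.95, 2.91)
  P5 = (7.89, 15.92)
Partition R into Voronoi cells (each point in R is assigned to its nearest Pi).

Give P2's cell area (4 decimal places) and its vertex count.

1. box [0,10]×[0,32]: [(0, 0) (10, 0) (10, 32) (0, 32)]
2. ⊥bis P2·P0 via (3.34,19.39): [(0, 20.5954) (10, 16.9865) (10, 32) (0, 32)]  |A|=132.0908
3. ⊥bis P2·P1 via (4.33,29.17): [(0, 25.6419) (0, 20.5954) (10, 16.9865) (10, 32) (7.8032, 32)]  |A|=107.2839
4. ⊥bis P2·P3 via (3.705,13.77): [(0, 25.6419) (0, 20.5954) (10, 16.9865) (10, 32) (7.8032, 32)]  |A|=107.2839
5. ⊥bis P2·P4 via (7.52,14.96): [(0, 25.6419) (0, 20.5954) (10, 16.9865) (10, 32) (7.8032, 32)]  |A|=107.2839
6. ⊥bis P2·P5 via (6.99,21.465): [(0, 25.6419) (0, 20.5954) (0.5063, 20.4126) (10, 21.9535) (10, 32) (7.8032, 32)]  |A|=83.706
7. canonical 6-gon: [(0, 25.6419) (0, 20.5954) (0.5063, 20.4126) (10, 21.9535) (10, 32) (7.8032, 32)]
8. shoelace: 83.706

Area of P2's cell: 83.7060 (6 vertices)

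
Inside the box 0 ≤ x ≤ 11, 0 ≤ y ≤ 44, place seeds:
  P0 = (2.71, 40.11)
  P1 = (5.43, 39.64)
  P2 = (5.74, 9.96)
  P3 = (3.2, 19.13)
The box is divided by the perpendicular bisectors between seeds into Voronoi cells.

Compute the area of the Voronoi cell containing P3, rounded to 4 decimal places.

1. box [0,11]×[0,44]: [(0, 0) (11, 0) (11, 44) (0, 44)]
2. ⊥bis P3·P0 via (2.955,29.62): [(0, 29.551) (0, 0) (11, 0) (11, 29.8079)]  |A|=326.4738
3. ⊥bis P3·P1 via (4.315,29.385): [(2.2953, 29.6046) (0, 29.551) (0, 0) (11, 0) (11, 28.6582)]  |A|=321.4698
4. ⊥bis P3·P2 via (4.47,14.545): [(2.2953, 29.6046) (0, 29.551) (0, 13.3069) (11, 16.3537) (11, 28.6582)]  |A|=158.3365
5. canonical 5-gon: [(2.2953, 29.6046) (0, 29.551) (0, 13.3069) (11, 16.3537) (11, 28.6582)]
6. shoelace: 158.3365

Area of P3's cell: 158.3365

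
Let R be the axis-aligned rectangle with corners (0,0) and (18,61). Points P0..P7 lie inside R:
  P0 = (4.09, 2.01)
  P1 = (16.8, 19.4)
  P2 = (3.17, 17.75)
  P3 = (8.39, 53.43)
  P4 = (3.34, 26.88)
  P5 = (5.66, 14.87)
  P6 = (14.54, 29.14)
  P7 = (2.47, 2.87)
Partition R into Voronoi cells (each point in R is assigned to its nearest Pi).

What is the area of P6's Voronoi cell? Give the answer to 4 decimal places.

1. box [0,18]×[0,61]: [(0, 0) (18, 0) (18, 61) (0, 61)]
2. ⊥bis P6·P0 via (9.315,15.575): [(0, 19.163) (18, 12.2297) (18, 61) (0, 61)]  |A|=815.466
3. ⊥bis P6·P1 via (15.67,24.27): [(0, 20.634) (18, 24.8106) (18, 61) (0, 61)]  |A|=688.9979
4. ⊥bis P6·P2 via (8.855,23.445): [(0, 32.2845) (9.4697, 22.8313) (18, 24.8106) (18, 61) (0, 61)]  |A|=633.8347
5. ⊥bis P6·P3 via (11.465,41.285): [(0, 38.3822) (0, 32.2845) (9.4697, 22.8313) (18, 24.8106) (18, 42.9396)]  |A|=267.7306
6. ⊥bis P6·P4 via (8.94,28.01): [(6.5142, 40.0315) (9.9619, 22.9455) (18, 24.8106) (18, 42.9396)]  |A|=175.9968
7. ⊥bis P6·P5 via (10.1,22.005): [(6.5142, 40.0315) (9.9619, 22.9455) (18, 24.8106) (18, 42.9396)]  |A|=175.9968
8. ⊥bis P6·P7 via (8.505,16.005): [(6.5142, 40.0315) (9.9619, 22.9455) (18, 24.8106) (18, 42.9396)]  |A|=175.9968
9. canonical 4-gon: [(6.5142, 40.0315) (9.9619, 22.9455) (18, 24.8106) (18, 42.9396)]
10. shoelace: 175.9968

Area of P6's cell: 175.9968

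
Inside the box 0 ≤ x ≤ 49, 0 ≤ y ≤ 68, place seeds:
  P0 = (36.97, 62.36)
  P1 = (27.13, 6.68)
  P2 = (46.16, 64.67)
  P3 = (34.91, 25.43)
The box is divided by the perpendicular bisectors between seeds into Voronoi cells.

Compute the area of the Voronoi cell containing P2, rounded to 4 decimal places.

1. box [0,49]×[0,68]: [(0, 0) (49, 0) (49, 68) (0, 68)]
2. ⊥bis P2·P0 via (41.565,63.515): [(49, 33.9359) (49, 68) (40.4376, 68)]  |A|=145.8342
3. ⊥bis P2·P1 via (36.645,35.675): [(49, 33.9359) (49, 68) (40.4376, 68)]  |A|=145.8342
4. ⊥bis P2·P3 via (40.535,45.05): [(46.6468, 43.2978) (49, 42.6231) (49, 68) (40.4376, 68)]  |A|=135.613
5. canonical 4-gon: [(46.6468, 43.2978) (49, 42.6231) (49, 68) (40.4376, 68)]
6. shoelace: 135.613

Area of P2's cell: 135.6130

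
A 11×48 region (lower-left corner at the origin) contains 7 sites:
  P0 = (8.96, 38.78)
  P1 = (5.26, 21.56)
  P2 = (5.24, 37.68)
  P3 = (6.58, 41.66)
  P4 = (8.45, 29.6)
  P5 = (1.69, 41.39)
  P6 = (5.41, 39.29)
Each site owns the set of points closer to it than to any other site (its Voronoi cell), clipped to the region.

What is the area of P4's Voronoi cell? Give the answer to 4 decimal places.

Area of P4's cell: 75.2029

1. box [0,11]×[0,48]: [(0, 0) (11, 0) (11, 48) (0, 48)]
2. ⊥bis P4·P0 via (8.705,34.19): [(0, 34.6736) (0, 0) (11, 0) (11, 34.0625)]  |A|=378.0486
3. ⊥bis P4·P1 via (6.855,25.58): [(0, 34.6736) (0, 28.2998) (11, 23.9354) (11, 34.0625)]  |A|=90.7548
4. ⊥bis P4·P2 via (6.845,33.64): [(8.2878, 34.2132) (0, 30.9206) (0, 28.2998) (11, 23.9354) (11, 34.0625)]  |A|=75.2029
5. ⊥bis P4·P3 via (7.515,35.63): [(8.2878, 34.2132) (0, 30.9206) (0, 28.2998) (11, 23.9354) (11, 34.0625)]  |A|=75.2029
6. ⊥bis P4·P5 via (5.07,35.495): [(8.2878, 34.2132) (0, 30.9206) (0, 28.2998) (11, 23.9354) (11, 34.0625)]  |A|=75.2029
7. ⊥bis P4·P6 via (6.93,34.445): [(8.2878, 34.2132) (0, 30.9206) (0, 28.2998) (11, 23.9354) (11, 34.0625)]  |A|=75.2029
8. canonical 5-gon: [(8.2878, 34.2132) (0, 30.9206) (0, 28.2998) (11, 23.9354) (11, 34.0625)]
9. shoelace: 75.2029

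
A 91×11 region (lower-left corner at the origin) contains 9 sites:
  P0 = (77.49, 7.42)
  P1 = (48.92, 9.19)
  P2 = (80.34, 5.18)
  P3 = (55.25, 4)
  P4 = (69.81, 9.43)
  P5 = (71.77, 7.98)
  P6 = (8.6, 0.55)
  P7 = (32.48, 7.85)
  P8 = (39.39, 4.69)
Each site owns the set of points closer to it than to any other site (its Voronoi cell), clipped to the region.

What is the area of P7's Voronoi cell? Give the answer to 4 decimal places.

Area of P7's cell: 169.8430

1. box [0,91]×[0,11]: [(0, 0) (91, 0) (91, 11) (0, 11)]
2. ⊥bis P7·P0 via (54.985,7.635): [(0, 0) (54.9121, 0) (55.0171, 11) (0, 11)]  |A|=604.6106
3. ⊥bis P7·P1 via (40.7,8.52): [(0, 0) (41.3945, 0) (40.4979, 11) (0, 11)]  |A|=450.4077
4. ⊥bis P7·P2 via (56.41,6.515): [(0, 0) (41.3945, 0) (40.4979, 11) (0, 11)]  |A|=450.4077
5. ⊥bis P7·P3 via (43.865,5.925): [(0, 0) (41.3945, 0) (40.4979, 11) (0, 11)]  |A|=450.4077
6. ⊥bis P7·P4 via (51.145,8.64): [(0, 0) (41.3945, 0) (40.4979, 11) (0, 11)]  |A|=450.4077
7. ⊥bis P7·P5 via (52.125,7.915): [(0, 0) (41.3945, 0) (40.4979, 11) (0, 11)]  |A|=450.4077
8. ⊥bis P7·P6 via (20.54,4.2): [(21.8239, 0) (41.3945, 0) (40.4979, 11) (18.4613, 11)]  |A|=228.8392
9. ⊥bis P7·P8 via (35.935,6.27): [(21.8239, 0) (33.0677, 0) (38.0981, 11) (18.4613, 11)]  |A|=169.843
10. canonical 4-gon: [(21.8239, 0) (33.0677, 0) (38.0981, 11) (18.4613, 11)]
11. shoelace: 169.843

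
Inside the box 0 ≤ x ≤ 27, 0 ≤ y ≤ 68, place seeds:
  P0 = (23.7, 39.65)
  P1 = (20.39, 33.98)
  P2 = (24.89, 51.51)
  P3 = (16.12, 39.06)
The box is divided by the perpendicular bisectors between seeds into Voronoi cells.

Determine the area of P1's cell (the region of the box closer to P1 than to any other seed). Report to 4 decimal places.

Area of P1's cell: 843.3841

1. box [0,27]×[0,68]: [(0, 0) (27, 0) (27, 68) (0, 68)]
2. ⊥bis P1·P0 via (22.045,36.815): [(0, 49.6843) (0, 0) (27, 0) (27, 33.9224)]  |A|=1128.6905
3. ⊥bis P1·P2 via (22.64,42.745): [(3.4474, 47.6718) (0, 48.5568) (0, 0) (27, 0) (27, 33.9224)]  |A|=1126.7469
4. ⊥bis P1·P3 via (18.255,36.52): [(20.0155, 37.9998) (0, 21.1757) (0, 0) (27, 0) (27, 33.9224)]  |A|=843.3841
5. canonical 5-gon: [(20.0155, 37.9998) (0, 21.1757) (0, 0) (27, 0) (27, 33.9224)]
6. shoelace: 843.3841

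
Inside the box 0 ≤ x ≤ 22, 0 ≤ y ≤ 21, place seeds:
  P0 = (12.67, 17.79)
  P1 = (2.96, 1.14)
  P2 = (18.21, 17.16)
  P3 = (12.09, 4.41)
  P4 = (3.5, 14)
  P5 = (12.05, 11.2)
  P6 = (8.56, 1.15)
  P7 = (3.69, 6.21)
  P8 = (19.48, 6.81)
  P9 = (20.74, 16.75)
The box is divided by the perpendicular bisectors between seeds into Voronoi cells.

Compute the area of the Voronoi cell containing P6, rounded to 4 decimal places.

1. box [0,22]×[0,21]: [(0, 0) (22, 0) (22, 21) (0, 21)]
2. ⊥bis P6·P0 via (10.615,9.47): [(0, 12.0919) (0, 0) (22, 0) (22, 6.658)]  |A|=206.248
3. ⊥bis P6·P1 via (5.76,1.145): [(5.743, 10.6734) (5.762, 0) (22, 0) (22, 6.658)]  |A|=140.7761
4. ⊥bis P6·P2 via (13.385,9.155): [(14.4227, 8.5295) (5.743, 10.6734) (5.762, 0) (22, 0) (22, 3.9623)]  |A|=130.5633
5. ⊥bis P6·P3 via (10.325,2.78): [(5.7482, 7.7358) (5.762, 0) (12.8924, 0)]  |A|=27.5795
6. ⊥bis P6·P4 via (6.03,7.575): [(5.9323, 7.5365) (5.7487, 7.4642) (5.762, 0) (12.8924, 0)]  |A|=27.5545
7. ⊥bis P6·P5 via (10.305,6.175): [(5.9323, 7.5365) (5.7487, 7.4642) (5.762, 0) (12.8924, 0)]  |A|=27.5545
8. ⊥bis P6·P7 via (6.125,3.68): [(7.9086, 5.3966) (5.7561, 3.325) (5.762, 0) (12.8924, 0)]  |A|=22.8242
9. ⊥bis P6·P8 via (14.02,3.98): [(7.9086, 5.3966) (5.7561, 3.325) (5.762, 0) (12.8924, 0)]  |A|=22.8242
10. ⊥bis P6·P9 via (14.65,8.95): [(7.9086, 5.3966) (5.7561, 3.325) (5.762, 0) (12.8924, 0)]  |A|=22.8242
11. canonical 4-gon: [(7.9086, 5.3966) (5.7561, 3.325) (5.762, 0) (12.8924, 0)]
12. shoelace: 22.8242

Area of P6's cell: 22.8242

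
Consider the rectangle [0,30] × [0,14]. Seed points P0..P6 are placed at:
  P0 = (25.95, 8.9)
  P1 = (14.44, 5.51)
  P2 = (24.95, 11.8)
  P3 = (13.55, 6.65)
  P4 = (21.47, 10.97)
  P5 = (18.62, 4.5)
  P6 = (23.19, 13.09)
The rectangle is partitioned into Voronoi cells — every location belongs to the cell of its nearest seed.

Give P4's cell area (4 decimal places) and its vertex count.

1. box [0,30]×[0,14]: [(0, 0) (30, 0) (30, 14) (0, 14)]
2. ⊥bis P4·P0 via (23.71,9.935): [(0, 0) (19.1195, 0) (25.5882, 14) (0, 14)]  |A|=312.9542
3. ⊥bis P4·P1 via (17.955,8.24): [(21.0723, 4.2263) (25.5882, 14) (13.4814, 14)]  |A|=59.1642
4. ⊥bis P4·P2 via (23.21,11.385): [(21.0723, 4.2263) (23.6083, 9.7149) (22.5863, 14) (13.4814, 14)]  |A|=52.7325
5. ⊥bis P4·P3 via (17.51,8.81): [(17.5046, 8.8199) (21.0723, 4.2263) (23.6083, 9.7149) (22.5863, 14) (14.6791, 14)]  |A|=49.6304
6. ⊥bis P4·P5 via (20.045,7.735): [(17.4801, 8.8648) (22.2456, 6.7657) (23.6083, 9.7149) (22.5863, 14) (14.6791, 14)]  |A|=42.3245
7. ⊥bis P4·P6 via (22.33,12.03): [(17.4801, 8.8648) (22.2456, 6.7657) (23.6083, 9.7149) (23.2304, 11.2995) (19.9019, 14) (14.6791, 14)]  |A|=38.6998
8. canonical 6-gon: [(17.4801, 8.8648) (22.2456, 6.7657) (23.6083, 9.7149) (23.2304, 11.2995) (19.9019, 14) (14.6791, 14)]
9. shoelace: 38.6998

Area of P4's cell: 38.6998 (6 vertices)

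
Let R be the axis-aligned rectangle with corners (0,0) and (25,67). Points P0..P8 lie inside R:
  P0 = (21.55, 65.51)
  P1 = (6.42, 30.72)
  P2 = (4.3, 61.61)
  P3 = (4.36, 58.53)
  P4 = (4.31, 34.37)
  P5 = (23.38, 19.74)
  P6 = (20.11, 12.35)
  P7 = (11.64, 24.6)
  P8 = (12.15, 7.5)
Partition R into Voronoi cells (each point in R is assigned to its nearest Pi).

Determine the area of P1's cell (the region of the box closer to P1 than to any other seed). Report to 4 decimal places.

Area of P1's cell: 151.0868

1. box [0,25]×[0,67]: [(0, 0) (25, 0) (25, 67) (0, 67)]
2. ⊥bis P1·P0 via (13.985,48.115): [(0, 54.197) (0, 0) (25, 0) (25, 43.3246)]  |A|=1219.0205
3. ⊥bis P1·P2 via (5.36,46.165): [(16.6821, 46.942) (0, 45.7971) (0, 0) (25, 0) (25, 43.3246)]  |A|=1148.9567
4. ⊥bis P1·P3 via (5.39,44.625): [(19.5911, 45.6769) (0, 44.2257) (0, 0) (25, 0) (25, 43.3246)]  |A|=1121.3464
5. ⊥bis P1·P4 via (5.365,32.545): [(24.4363, 43.5698) (0, 29.4436) (0, 0) (25, 0) (25, 43.3246)]  |A|=916.5795
6. ⊥bis P1·P5 via (14.9,25.23): [(24.4363, 43.5698) (0, 29.4436) (0, 2.2151) (25, 40.8307) (25, 43.3246)]  |A|=378.5071
7. ⊥bis P1·P6 via (13.265,21.535): [(24.4363, 43.5698) (0, 29.4436) (0, 11.6494) (11.802, 20.4447) (25, 40.8307) (25, 43.3246)]  |A|=322.835
8. ⊥bis P1·P7 via (9.03,27.66): [(24.4363, 43.5698) (0, 29.4436) (0, 19.9579) (25, 41.2815) (25, 43.3246)]  |A|=151.0868
9. ⊥bis P1·P8 via (9.285,19.11): [(24.4363, 43.5698) (0, 29.4436) (0, 19.9579) (25, 41.2815) (25, 43.3246)]  |A|=151.0868
10. canonical 5-gon: [(24.4363, 43.5698) (0, 29.4436) (0, 19.9579) (25, 41.2815) (25, 43.3246)]
11. shoelace: 151.0868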